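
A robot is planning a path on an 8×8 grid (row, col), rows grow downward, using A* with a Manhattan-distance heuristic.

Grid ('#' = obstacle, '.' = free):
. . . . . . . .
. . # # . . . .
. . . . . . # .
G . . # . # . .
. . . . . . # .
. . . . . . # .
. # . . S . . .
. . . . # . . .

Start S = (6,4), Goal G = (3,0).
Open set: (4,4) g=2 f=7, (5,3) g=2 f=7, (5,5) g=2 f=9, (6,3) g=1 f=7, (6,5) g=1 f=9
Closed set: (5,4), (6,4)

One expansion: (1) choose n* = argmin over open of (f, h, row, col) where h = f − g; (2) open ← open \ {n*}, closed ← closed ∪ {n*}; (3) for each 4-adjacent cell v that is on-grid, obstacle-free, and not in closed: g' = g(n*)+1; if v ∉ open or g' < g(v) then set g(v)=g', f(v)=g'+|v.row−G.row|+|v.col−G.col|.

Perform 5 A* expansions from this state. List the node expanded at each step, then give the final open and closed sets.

step 1: expand (4,4) (f=7, h=5) → closed; open now [(3,4) g=3 f=7, (4,3) g=3 f=7, (4,5) g=3 f=9, (5,3) g=2 f=7, (5,5) g=2 f=9, (6,3) g=1 f=7, (6,5) g=1 f=9]
step 2: expand (3,4) (f=7, h=4) → closed; open now [(2,4) g=4 f=9, (4,3) g=3 f=7, (4,5) g=3 f=9, (5,3) g=2 f=7, (5,5) g=2 f=9, (6,3) g=1 f=7, (6,5) g=1 f=9]
step 3: expand (4,3) (f=7, h=4) → closed; open now [(2,4) g=4 f=9, (4,2) g=4 f=7, (4,5) g=3 f=9, (5,3) g=2 f=7, (5,5) g=2 f=9, (6,3) g=1 f=7, (6,5) g=1 f=9]
step 4: expand (4,2) (f=7, h=3) → closed; open now [(2,4) g=4 f=9, (3,2) g=5 f=7, (4,1) g=5 f=7, (4,5) g=3 f=9, (5,2) g=5 f=9, (5,3) g=2 f=7, (5,5) g=2 f=9, (6,3) g=1 f=7, (6,5) g=1 f=9]
step 5: expand (3,2) (f=7, h=2) → closed; open now [(2,2) g=6 f=9, (2,4) g=4 f=9, (3,1) g=6 f=7, (4,1) g=5 f=7, (4,5) g=3 f=9, (5,2) g=5 f=9, (5,3) g=2 f=7, (5,5) g=2 f=9, (6,3) g=1 f=7, (6,5) g=1 f=9]

order=[(4,4) → (3,4) → (4,3) → (4,2) → (3,2)]; open=[(2,2) g=6 f=9, (2,4) g=4 f=9, (3,1) g=6 f=7, (4,1) g=5 f=7, (4,5) g=3 f=9, (5,2) g=5 f=9, (5,3) g=2 f=7, (5,5) g=2 f=9, (6,3) g=1 f=7, (6,5) g=1 f=9]; closed=[(3,2), (3,4), (4,2), (4,3), (4,4), (5,4), (6,4)]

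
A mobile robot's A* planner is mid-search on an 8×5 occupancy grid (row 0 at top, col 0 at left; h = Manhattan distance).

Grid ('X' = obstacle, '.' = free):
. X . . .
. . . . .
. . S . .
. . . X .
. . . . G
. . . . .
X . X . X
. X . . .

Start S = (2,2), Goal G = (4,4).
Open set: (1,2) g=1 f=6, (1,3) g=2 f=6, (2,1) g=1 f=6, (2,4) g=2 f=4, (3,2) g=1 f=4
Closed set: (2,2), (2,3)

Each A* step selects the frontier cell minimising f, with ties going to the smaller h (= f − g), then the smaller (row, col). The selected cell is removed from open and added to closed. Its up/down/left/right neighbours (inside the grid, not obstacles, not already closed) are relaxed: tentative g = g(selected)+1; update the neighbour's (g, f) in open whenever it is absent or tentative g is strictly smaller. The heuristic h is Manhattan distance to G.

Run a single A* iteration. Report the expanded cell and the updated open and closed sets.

step 1: expand (2,4) (f=4, h=2) → closed; open now [(1,2) g=1 f=6, (1,3) g=2 f=6, (1,4) g=3 f=6, (2,1) g=1 f=6, (3,2) g=1 f=4, (3,4) g=3 f=4]

expanded=(2,4); open=[(1,2) g=1 f=6, (1,3) g=2 f=6, (1,4) g=3 f=6, (2,1) g=1 f=6, (3,2) g=1 f=4, (3,4) g=3 f=4]; closed=[(2,2), (2,3), (2,4)]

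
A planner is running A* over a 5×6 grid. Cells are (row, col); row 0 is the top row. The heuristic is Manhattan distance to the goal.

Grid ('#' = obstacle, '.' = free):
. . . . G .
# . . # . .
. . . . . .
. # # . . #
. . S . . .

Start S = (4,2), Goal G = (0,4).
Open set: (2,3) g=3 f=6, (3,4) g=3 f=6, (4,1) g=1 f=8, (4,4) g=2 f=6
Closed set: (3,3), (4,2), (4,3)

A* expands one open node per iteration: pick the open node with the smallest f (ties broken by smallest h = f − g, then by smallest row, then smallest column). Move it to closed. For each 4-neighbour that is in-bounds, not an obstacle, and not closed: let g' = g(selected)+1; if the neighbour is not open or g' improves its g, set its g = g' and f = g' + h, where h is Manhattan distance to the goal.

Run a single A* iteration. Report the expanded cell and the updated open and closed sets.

expanded=(2,3); open=[(2,2) g=4 f=8, (2,4) g=4 f=6, (3,4) g=3 f=6, (4,1) g=1 f=8, (4,4) g=2 f=6]; closed=[(2,3), (3,3), (4,2), (4,3)]

step 1: expand (2,3) (f=6, h=3) → closed; open now [(2,2) g=4 f=8, (2,4) g=4 f=6, (3,4) g=3 f=6, (4,1) g=1 f=8, (4,4) g=2 f=6]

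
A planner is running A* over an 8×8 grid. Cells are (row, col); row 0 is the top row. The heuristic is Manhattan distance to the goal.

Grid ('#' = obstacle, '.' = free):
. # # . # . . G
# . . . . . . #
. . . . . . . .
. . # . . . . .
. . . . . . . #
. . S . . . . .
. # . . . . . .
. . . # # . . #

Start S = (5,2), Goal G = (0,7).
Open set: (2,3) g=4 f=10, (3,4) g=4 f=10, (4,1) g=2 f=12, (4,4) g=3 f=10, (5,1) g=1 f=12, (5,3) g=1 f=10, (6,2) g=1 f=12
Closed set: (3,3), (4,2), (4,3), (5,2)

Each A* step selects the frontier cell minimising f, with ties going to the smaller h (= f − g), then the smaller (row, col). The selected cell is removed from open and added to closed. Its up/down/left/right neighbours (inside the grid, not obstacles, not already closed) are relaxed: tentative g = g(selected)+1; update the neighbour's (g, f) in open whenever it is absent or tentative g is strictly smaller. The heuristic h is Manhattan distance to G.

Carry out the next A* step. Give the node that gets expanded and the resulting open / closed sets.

step 1: expand (2,3) (f=10, h=6) → closed; open now [(1,3) g=5 f=10, (2,2) g=5 f=12, (2,4) g=5 f=10, (3,4) g=4 f=10, (4,1) g=2 f=12, (4,4) g=3 f=10, (5,1) g=1 f=12, (5,3) g=1 f=10, (6,2) g=1 f=12]

expanded=(2,3); open=[(1,3) g=5 f=10, (2,2) g=5 f=12, (2,4) g=5 f=10, (3,4) g=4 f=10, (4,1) g=2 f=12, (4,4) g=3 f=10, (5,1) g=1 f=12, (5,3) g=1 f=10, (6,2) g=1 f=12]; closed=[(2,3), (3,3), (4,2), (4,3), (5,2)]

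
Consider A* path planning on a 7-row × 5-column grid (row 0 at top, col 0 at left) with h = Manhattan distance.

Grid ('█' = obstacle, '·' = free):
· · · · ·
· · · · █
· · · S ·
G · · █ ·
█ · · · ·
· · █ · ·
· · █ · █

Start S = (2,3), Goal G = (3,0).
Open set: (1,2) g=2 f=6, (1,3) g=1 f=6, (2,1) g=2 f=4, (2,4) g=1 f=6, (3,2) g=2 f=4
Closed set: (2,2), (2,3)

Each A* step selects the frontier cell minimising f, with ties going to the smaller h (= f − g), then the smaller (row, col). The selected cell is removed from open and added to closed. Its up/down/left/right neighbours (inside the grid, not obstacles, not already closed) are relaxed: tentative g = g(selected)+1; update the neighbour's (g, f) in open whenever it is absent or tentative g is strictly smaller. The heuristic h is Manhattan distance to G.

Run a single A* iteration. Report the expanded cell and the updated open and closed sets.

step 1: expand (2,1) (f=4, h=2) → closed; open now [(1,1) g=3 f=6, (1,2) g=2 f=6, (1,3) g=1 f=6, (2,0) g=3 f=4, (2,4) g=1 f=6, (3,1) g=3 f=4, (3,2) g=2 f=4]

expanded=(2,1); open=[(1,1) g=3 f=6, (1,2) g=2 f=6, (1,3) g=1 f=6, (2,0) g=3 f=4, (2,4) g=1 f=6, (3,1) g=3 f=4, (3,2) g=2 f=4]; closed=[(2,1), (2,2), (2,3)]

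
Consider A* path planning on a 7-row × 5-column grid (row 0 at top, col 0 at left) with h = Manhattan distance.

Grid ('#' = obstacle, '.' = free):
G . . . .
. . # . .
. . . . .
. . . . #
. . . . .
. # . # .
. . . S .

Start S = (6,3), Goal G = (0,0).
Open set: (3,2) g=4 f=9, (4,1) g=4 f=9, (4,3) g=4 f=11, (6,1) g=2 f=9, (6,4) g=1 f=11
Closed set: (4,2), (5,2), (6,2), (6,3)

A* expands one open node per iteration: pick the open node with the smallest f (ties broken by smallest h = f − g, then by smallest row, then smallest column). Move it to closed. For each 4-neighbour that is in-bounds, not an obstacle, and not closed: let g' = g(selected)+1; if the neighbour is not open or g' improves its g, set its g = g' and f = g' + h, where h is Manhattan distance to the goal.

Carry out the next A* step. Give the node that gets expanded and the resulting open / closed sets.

step 1: expand (3,2) (f=9, h=5) → closed; open now [(2,2) g=5 f=9, (3,1) g=5 f=9, (3,3) g=5 f=11, (4,1) g=4 f=9, (4,3) g=4 f=11, (6,1) g=2 f=9, (6,4) g=1 f=11]

expanded=(3,2); open=[(2,2) g=5 f=9, (3,1) g=5 f=9, (3,3) g=5 f=11, (4,1) g=4 f=9, (4,3) g=4 f=11, (6,1) g=2 f=9, (6,4) g=1 f=11]; closed=[(3,2), (4,2), (5,2), (6,2), (6,3)]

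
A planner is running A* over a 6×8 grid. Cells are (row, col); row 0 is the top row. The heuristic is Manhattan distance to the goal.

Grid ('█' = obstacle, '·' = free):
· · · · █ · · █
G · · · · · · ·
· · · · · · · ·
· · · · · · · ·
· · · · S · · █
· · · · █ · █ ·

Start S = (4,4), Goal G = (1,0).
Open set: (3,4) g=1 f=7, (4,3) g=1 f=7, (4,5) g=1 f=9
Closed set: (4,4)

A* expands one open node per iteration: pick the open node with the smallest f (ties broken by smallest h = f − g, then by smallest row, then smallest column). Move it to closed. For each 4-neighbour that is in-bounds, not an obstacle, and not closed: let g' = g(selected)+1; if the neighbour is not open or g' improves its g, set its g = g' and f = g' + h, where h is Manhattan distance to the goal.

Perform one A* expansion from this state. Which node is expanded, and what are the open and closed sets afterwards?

expanded=(3,4); open=[(2,4) g=2 f=7, (3,3) g=2 f=7, (3,5) g=2 f=9, (4,3) g=1 f=7, (4,5) g=1 f=9]; closed=[(3,4), (4,4)]

step 1: expand (3,4) (f=7, h=6) → closed; open now [(2,4) g=2 f=7, (3,3) g=2 f=7, (3,5) g=2 f=9, (4,3) g=1 f=7, (4,5) g=1 f=9]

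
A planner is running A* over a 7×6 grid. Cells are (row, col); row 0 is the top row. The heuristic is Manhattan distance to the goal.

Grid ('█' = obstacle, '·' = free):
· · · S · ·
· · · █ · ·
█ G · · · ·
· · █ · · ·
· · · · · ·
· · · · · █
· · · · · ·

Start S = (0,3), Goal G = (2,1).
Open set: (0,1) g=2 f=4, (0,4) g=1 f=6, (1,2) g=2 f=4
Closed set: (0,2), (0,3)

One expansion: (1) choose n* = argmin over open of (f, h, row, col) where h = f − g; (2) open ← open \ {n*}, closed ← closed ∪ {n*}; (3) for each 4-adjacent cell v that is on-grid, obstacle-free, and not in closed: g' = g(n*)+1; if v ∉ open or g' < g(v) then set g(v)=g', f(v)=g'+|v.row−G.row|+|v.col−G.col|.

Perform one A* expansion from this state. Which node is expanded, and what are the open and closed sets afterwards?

step 1: expand (0,1) (f=4, h=2) → closed; open now [(0,0) g=3 f=6, (0,4) g=1 f=6, (1,1) g=3 f=4, (1,2) g=2 f=4]

expanded=(0,1); open=[(0,0) g=3 f=6, (0,4) g=1 f=6, (1,1) g=3 f=4, (1,2) g=2 f=4]; closed=[(0,1), (0,2), (0,3)]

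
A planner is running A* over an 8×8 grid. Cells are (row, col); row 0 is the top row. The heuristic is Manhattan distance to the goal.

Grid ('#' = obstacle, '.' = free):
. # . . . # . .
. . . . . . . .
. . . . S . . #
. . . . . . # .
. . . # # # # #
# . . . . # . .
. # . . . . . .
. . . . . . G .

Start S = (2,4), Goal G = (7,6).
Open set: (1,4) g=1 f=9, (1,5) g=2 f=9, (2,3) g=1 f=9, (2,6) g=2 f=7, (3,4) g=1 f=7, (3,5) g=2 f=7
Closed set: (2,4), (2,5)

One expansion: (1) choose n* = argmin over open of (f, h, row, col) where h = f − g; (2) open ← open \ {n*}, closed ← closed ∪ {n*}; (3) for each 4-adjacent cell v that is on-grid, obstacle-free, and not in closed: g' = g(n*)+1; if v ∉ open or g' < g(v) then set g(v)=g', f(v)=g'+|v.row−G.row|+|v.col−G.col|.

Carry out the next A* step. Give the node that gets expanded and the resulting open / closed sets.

expanded=(2,6); open=[(1,4) g=1 f=9, (1,5) g=2 f=9, (1,6) g=3 f=9, (2,3) g=1 f=9, (3,4) g=1 f=7, (3,5) g=2 f=7]; closed=[(2,4), (2,5), (2,6)]

step 1: expand (2,6) (f=7, h=5) → closed; open now [(1,4) g=1 f=9, (1,5) g=2 f=9, (1,6) g=3 f=9, (2,3) g=1 f=9, (3,4) g=1 f=7, (3,5) g=2 f=7]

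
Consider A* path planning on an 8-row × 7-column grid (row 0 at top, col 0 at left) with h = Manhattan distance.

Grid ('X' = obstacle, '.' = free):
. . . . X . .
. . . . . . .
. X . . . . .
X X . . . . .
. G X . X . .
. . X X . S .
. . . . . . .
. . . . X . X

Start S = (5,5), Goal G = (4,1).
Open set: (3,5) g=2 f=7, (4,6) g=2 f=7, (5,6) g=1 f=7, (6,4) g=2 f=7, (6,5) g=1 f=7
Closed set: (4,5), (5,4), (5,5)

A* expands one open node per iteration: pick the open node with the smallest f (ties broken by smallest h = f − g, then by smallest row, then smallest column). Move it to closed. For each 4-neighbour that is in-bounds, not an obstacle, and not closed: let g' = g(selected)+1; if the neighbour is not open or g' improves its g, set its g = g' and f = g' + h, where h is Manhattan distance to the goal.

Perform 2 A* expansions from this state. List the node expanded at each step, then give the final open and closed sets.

order=[(3,5) → (3,4)]; open=[(2,4) g=4 f=9, (2,5) g=3 f=9, (3,3) g=4 f=7, (3,6) g=3 f=9, (4,6) g=2 f=7, (5,6) g=1 f=7, (6,4) g=2 f=7, (6,5) g=1 f=7]; closed=[(3,4), (3,5), (4,5), (5,4), (5,5)]

step 1: expand (3,5) (f=7, h=5) → closed; open now [(2,5) g=3 f=9, (3,4) g=3 f=7, (3,6) g=3 f=9, (4,6) g=2 f=7, (5,6) g=1 f=7, (6,4) g=2 f=7, (6,5) g=1 f=7]
step 2: expand (3,4) (f=7, h=4) → closed; open now [(2,4) g=4 f=9, (2,5) g=3 f=9, (3,3) g=4 f=7, (3,6) g=3 f=9, (4,6) g=2 f=7, (5,6) g=1 f=7, (6,4) g=2 f=7, (6,5) g=1 f=7]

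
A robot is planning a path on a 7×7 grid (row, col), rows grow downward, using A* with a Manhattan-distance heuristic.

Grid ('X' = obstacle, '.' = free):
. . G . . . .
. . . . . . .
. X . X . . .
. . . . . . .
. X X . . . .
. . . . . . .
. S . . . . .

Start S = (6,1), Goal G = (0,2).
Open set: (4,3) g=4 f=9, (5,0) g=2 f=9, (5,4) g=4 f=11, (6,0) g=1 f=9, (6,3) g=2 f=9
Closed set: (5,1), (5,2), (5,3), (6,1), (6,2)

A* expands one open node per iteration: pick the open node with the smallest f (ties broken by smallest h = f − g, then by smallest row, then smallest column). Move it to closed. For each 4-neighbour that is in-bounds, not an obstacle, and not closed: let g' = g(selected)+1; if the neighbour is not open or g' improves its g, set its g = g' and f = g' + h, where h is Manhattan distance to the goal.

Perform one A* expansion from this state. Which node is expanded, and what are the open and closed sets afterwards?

expanded=(4,3); open=[(3,3) g=5 f=9, (4,4) g=5 f=11, (5,0) g=2 f=9, (5,4) g=4 f=11, (6,0) g=1 f=9, (6,3) g=2 f=9]; closed=[(4,3), (5,1), (5,2), (5,3), (6,1), (6,2)]

step 1: expand (4,3) (f=9, h=5) → closed; open now [(3,3) g=5 f=9, (4,4) g=5 f=11, (5,0) g=2 f=9, (5,4) g=4 f=11, (6,0) g=1 f=9, (6,3) g=2 f=9]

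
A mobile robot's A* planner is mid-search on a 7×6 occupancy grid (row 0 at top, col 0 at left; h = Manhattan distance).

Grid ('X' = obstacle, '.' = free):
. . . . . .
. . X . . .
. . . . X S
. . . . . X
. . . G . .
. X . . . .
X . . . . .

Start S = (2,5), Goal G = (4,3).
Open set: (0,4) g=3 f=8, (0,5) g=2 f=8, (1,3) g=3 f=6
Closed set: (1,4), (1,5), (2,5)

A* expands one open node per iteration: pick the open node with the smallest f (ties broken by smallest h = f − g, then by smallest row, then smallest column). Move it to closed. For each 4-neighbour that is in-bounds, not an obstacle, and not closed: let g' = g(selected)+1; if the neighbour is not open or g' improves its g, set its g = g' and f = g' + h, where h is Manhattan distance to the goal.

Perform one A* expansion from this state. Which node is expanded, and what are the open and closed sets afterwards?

expanded=(1,3); open=[(0,3) g=4 f=8, (0,4) g=3 f=8, (0,5) g=2 f=8, (2,3) g=4 f=6]; closed=[(1,3), (1,4), (1,5), (2,5)]

step 1: expand (1,3) (f=6, h=3) → closed; open now [(0,3) g=4 f=8, (0,4) g=3 f=8, (0,5) g=2 f=8, (2,3) g=4 f=6]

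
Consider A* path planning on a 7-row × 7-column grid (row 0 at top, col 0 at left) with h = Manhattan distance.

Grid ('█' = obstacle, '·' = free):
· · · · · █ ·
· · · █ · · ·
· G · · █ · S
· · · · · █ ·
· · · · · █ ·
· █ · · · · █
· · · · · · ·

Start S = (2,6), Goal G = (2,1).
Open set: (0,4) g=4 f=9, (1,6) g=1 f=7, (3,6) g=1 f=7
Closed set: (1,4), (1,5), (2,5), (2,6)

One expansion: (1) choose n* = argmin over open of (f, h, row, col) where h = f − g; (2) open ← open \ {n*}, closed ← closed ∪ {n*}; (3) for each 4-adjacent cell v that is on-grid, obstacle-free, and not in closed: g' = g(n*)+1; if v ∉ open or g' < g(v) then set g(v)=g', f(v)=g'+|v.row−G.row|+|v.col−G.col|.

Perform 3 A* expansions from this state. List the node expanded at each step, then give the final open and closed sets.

step 1: expand (1,6) (f=7, h=6) → closed; open now [(0,4) g=4 f=9, (0,6) g=2 f=9, (3,6) g=1 f=7]
step 2: expand (3,6) (f=7, h=6) → closed; open now [(0,4) g=4 f=9, (0,6) g=2 f=9, (4,6) g=2 f=9]
step 3: expand (0,4) (f=9, h=5) → closed; open now [(0,3) g=5 f=9, (0,6) g=2 f=9, (4,6) g=2 f=9]

order=[(1,6) → (3,6) → (0,4)]; open=[(0,3) g=5 f=9, (0,6) g=2 f=9, (4,6) g=2 f=9]; closed=[(0,4), (1,4), (1,5), (1,6), (2,5), (2,6), (3,6)]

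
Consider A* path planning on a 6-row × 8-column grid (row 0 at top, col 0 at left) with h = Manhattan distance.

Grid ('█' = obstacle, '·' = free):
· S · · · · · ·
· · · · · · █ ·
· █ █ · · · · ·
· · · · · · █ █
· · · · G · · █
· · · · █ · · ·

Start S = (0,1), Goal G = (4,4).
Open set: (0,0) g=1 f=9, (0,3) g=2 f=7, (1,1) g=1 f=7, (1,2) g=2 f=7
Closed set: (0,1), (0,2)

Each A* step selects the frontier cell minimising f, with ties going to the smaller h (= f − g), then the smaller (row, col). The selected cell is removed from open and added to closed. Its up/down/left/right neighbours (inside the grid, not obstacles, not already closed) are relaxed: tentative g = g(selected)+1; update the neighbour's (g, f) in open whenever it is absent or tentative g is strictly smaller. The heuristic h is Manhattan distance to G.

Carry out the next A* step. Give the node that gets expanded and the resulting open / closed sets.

step 1: expand (0,3) (f=7, h=5) → closed; open now [(0,0) g=1 f=9, (0,4) g=3 f=7, (1,1) g=1 f=7, (1,2) g=2 f=7, (1,3) g=3 f=7]

expanded=(0,3); open=[(0,0) g=1 f=9, (0,4) g=3 f=7, (1,1) g=1 f=7, (1,2) g=2 f=7, (1,3) g=3 f=7]; closed=[(0,1), (0,2), (0,3)]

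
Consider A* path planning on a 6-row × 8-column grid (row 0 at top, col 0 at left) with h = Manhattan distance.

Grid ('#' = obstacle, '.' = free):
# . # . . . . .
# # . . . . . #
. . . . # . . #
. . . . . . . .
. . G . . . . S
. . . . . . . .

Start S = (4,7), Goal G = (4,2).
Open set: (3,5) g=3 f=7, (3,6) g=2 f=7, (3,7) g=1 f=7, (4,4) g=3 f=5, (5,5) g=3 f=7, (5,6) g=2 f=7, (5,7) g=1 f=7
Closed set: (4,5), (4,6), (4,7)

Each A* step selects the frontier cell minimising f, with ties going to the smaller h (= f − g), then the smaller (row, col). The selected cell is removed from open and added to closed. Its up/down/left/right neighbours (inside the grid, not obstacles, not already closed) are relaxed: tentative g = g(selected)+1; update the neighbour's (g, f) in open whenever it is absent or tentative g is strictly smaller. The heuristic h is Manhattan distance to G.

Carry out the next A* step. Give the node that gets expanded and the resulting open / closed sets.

step 1: expand (4,4) (f=5, h=2) → closed; open now [(3,4) g=4 f=7, (3,5) g=3 f=7, (3,6) g=2 f=7, (3,7) g=1 f=7, (4,3) g=4 f=5, (5,4) g=4 f=7, (5,5) g=3 f=7, (5,6) g=2 f=7, (5,7) g=1 f=7]

expanded=(4,4); open=[(3,4) g=4 f=7, (3,5) g=3 f=7, (3,6) g=2 f=7, (3,7) g=1 f=7, (4,3) g=4 f=5, (5,4) g=4 f=7, (5,5) g=3 f=7, (5,6) g=2 f=7, (5,7) g=1 f=7]; closed=[(4,4), (4,5), (4,6), (4,7)]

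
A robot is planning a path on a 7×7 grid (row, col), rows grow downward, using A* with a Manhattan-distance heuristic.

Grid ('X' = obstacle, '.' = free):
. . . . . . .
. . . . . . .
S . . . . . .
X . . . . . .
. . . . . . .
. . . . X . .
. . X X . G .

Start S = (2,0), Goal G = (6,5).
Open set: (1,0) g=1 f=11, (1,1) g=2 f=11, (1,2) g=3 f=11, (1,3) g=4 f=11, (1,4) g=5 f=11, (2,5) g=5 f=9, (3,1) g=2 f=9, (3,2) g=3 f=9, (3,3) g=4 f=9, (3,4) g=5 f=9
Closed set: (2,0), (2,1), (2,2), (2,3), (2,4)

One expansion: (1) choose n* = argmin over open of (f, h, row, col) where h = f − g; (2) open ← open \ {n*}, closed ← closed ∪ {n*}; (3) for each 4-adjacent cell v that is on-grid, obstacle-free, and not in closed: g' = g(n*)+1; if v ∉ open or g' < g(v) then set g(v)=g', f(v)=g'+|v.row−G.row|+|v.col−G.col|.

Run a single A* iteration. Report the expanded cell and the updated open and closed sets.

step 1: expand (2,5) (f=9, h=4) → closed; open now [(1,0) g=1 f=11, (1,1) g=2 f=11, (1,2) g=3 f=11, (1,3) g=4 f=11, (1,4) g=5 f=11, (1,5) g=6 f=11, (2,6) g=6 f=11, (3,1) g=2 f=9, (3,2) g=3 f=9, (3,3) g=4 f=9, (3,4) g=5 f=9, (3,5) g=6 f=9]

expanded=(2,5); open=[(1,0) g=1 f=11, (1,1) g=2 f=11, (1,2) g=3 f=11, (1,3) g=4 f=11, (1,4) g=5 f=11, (1,5) g=6 f=11, (2,6) g=6 f=11, (3,1) g=2 f=9, (3,2) g=3 f=9, (3,3) g=4 f=9, (3,4) g=5 f=9, (3,5) g=6 f=9]; closed=[(2,0), (2,1), (2,2), (2,3), (2,4), (2,5)]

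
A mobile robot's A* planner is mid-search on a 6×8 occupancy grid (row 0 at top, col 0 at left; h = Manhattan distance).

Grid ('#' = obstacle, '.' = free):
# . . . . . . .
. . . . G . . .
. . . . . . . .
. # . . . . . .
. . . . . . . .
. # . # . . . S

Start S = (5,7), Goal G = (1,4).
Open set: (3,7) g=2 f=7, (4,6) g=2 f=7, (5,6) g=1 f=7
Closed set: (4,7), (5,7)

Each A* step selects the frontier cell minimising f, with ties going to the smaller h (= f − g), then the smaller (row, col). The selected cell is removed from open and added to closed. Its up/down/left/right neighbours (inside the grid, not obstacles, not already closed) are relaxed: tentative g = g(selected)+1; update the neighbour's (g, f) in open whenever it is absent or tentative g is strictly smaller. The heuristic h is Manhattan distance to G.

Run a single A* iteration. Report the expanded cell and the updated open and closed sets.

step 1: expand (3,7) (f=7, h=5) → closed; open now [(2,7) g=3 f=7, (3,6) g=3 f=7, (4,6) g=2 f=7, (5,6) g=1 f=7]

expanded=(3,7); open=[(2,7) g=3 f=7, (3,6) g=3 f=7, (4,6) g=2 f=7, (5,6) g=1 f=7]; closed=[(3,7), (4,7), (5,7)]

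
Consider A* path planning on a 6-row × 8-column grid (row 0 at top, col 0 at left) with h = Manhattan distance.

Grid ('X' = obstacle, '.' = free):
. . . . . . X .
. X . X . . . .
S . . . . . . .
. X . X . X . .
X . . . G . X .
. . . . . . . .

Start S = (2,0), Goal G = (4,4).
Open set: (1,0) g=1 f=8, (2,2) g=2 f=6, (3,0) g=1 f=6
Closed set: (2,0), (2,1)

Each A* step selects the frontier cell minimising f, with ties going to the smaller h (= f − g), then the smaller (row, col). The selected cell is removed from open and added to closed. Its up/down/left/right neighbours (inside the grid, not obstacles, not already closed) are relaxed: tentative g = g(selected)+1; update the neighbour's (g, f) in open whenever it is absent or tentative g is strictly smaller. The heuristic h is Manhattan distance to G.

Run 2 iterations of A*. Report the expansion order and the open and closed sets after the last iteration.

order=[(2,2) → (2,3)]; open=[(1,0) g=1 f=8, (1,2) g=3 f=8, (2,4) g=4 f=6, (3,0) g=1 f=6, (3,2) g=3 f=6]; closed=[(2,0), (2,1), (2,2), (2,3)]

step 1: expand (2,2) (f=6, h=4) → closed; open now [(1,0) g=1 f=8, (1,2) g=3 f=8, (2,3) g=3 f=6, (3,0) g=1 f=6, (3,2) g=3 f=6]
step 2: expand (2,3) (f=6, h=3) → closed; open now [(1,0) g=1 f=8, (1,2) g=3 f=8, (2,4) g=4 f=6, (3,0) g=1 f=6, (3,2) g=3 f=6]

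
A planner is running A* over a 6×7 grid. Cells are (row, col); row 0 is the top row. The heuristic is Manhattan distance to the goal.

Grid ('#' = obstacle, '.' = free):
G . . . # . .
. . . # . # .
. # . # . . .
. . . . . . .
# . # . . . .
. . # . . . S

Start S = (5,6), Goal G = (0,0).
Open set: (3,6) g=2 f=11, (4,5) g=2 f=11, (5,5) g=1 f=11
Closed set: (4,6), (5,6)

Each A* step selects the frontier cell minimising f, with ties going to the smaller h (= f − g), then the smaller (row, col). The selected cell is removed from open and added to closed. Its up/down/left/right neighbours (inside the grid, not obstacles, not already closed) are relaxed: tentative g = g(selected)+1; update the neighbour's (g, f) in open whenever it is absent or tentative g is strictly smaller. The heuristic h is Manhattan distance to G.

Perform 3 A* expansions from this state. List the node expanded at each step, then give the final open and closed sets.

order=[(3,6) → (2,6) → (1,6)]; open=[(0,6) g=5 f=11, (2,5) g=4 f=11, (3,5) g=3 f=11, (4,5) g=2 f=11, (5,5) g=1 f=11]; closed=[(1,6), (2,6), (3,6), (4,6), (5,6)]

step 1: expand (3,6) (f=11, h=9) → closed; open now [(2,6) g=3 f=11, (3,5) g=3 f=11, (4,5) g=2 f=11, (5,5) g=1 f=11]
step 2: expand (2,6) (f=11, h=8) → closed; open now [(1,6) g=4 f=11, (2,5) g=4 f=11, (3,5) g=3 f=11, (4,5) g=2 f=11, (5,5) g=1 f=11]
step 3: expand (1,6) (f=11, h=7) → closed; open now [(0,6) g=5 f=11, (2,5) g=4 f=11, (3,5) g=3 f=11, (4,5) g=2 f=11, (5,5) g=1 f=11]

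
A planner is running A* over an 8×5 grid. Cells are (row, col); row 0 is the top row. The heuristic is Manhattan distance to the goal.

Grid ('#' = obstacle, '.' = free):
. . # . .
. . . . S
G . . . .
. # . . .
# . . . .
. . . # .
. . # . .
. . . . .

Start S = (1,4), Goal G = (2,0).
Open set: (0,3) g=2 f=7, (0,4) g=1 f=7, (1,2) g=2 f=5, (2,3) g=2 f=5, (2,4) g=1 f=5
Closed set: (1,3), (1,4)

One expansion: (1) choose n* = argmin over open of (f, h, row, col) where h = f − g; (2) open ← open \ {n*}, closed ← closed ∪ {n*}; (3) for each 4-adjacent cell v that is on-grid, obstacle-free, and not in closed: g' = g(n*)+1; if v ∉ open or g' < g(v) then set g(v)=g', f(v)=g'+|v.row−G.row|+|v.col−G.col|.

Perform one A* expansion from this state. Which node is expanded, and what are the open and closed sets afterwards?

step 1: expand (1,2) (f=5, h=3) → closed; open now [(0,3) g=2 f=7, (0,4) g=1 f=7, (1,1) g=3 f=5, (2,2) g=3 f=5, (2,3) g=2 f=5, (2,4) g=1 f=5]

expanded=(1,2); open=[(0,3) g=2 f=7, (0,4) g=1 f=7, (1,1) g=3 f=5, (2,2) g=3 f=5, (2,3) g=2 f=5, (2,4) g=1 f=5]; closed=[(1,2), (1,3), (1,4)]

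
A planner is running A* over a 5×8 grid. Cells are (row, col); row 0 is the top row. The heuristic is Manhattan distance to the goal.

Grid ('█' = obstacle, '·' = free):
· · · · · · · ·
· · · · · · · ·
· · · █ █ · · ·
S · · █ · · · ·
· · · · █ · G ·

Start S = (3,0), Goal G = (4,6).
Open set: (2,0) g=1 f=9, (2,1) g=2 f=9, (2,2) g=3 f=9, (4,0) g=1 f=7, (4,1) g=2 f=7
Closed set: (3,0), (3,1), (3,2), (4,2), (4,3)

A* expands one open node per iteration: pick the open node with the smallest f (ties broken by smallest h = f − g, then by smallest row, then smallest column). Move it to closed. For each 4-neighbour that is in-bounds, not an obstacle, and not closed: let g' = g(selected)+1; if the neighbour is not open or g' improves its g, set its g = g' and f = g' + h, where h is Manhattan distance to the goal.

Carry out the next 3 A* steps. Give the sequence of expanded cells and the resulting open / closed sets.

order=[(4,1) → (4,0) → (2,2)]; open=[(1,2) g=4 f=11, (2,0) g=1 f=9, (2,1) g=2 f=9]; closed=[(2,2), (3,0), (3,1), (3,2), (4,0), (4,1), (4,2), (4,3)]

step 1: expand (4,1) (f=7, h=5) → closed; open now [(2,0) g=1 f=9, (2,1) g=2 f=9, (2,2) g=3 f=9, (4,0) g=1 f=7]
step 2: expand (4,0) (f=7, h=6) → closed; open now [(2,0) g=1 f=9, (2,1) g=2 f=9, (2,2) g=3 f=9]
step 3: expand (2,2) (f=9, h=6) → closed; open now [(1,2) g=4 f=11, (2,0) g=1 f=9, (2,1) g=2 f=9]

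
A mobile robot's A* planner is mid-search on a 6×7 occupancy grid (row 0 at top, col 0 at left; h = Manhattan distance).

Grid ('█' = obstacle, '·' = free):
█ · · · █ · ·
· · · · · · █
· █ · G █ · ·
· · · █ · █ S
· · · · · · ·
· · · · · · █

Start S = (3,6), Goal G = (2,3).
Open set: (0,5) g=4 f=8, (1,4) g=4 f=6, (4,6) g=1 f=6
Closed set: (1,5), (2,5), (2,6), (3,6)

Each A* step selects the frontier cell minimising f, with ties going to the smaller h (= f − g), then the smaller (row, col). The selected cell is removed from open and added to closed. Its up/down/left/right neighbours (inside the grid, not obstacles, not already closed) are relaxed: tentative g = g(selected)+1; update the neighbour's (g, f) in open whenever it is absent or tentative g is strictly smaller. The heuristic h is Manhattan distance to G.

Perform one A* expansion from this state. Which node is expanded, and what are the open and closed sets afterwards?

step 1: expand (1,4) (f=6, h=2) → closed; open now [(0,5) g=4 f=8, (1,3) g=5 f=6, (4,6) g=1 f=6]

expanded=(1,4); open=[(0,5) g=4 f=8, (1,3) g=5 f=6, (4,6) g=1 f=6]; closed=[(1,4), (1,5), (2,5), (2,6), (3,6)]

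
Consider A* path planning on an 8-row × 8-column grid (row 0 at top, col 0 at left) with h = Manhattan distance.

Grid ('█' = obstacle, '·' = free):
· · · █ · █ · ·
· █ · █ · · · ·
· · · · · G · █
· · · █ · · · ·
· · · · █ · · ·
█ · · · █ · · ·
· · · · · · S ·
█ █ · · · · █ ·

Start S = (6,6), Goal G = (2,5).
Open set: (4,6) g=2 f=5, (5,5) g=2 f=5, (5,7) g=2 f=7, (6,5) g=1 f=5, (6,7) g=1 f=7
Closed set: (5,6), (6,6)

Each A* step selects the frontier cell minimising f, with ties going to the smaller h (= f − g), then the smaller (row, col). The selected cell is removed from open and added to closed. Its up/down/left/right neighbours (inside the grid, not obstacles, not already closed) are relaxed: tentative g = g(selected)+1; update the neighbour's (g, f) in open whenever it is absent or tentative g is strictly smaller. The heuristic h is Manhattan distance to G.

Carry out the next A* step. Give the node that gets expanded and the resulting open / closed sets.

step 1: expand (4,6) (f=5, h=3) → closed; open now [(3,6) g=3 f=5, (4,5) g=3 f=5, (4,7) g=3 f=7, (5,5) g=2 f=5, (5,7) g=2 f=7, (6,5) g=1 f=5, (6,7) g=1 f=7]

expanded=(4,6); open=[(3,6) g=3 f=5, (4,5) g=3 f=5, (4,7) g=3 f=7, (5,5) g=2 f=5, (5,7) g=2 f=7, (6,5) g=1 f=5, (6,7) g=1 f=7]; closed=[(4,6), (5,6), (6,6)]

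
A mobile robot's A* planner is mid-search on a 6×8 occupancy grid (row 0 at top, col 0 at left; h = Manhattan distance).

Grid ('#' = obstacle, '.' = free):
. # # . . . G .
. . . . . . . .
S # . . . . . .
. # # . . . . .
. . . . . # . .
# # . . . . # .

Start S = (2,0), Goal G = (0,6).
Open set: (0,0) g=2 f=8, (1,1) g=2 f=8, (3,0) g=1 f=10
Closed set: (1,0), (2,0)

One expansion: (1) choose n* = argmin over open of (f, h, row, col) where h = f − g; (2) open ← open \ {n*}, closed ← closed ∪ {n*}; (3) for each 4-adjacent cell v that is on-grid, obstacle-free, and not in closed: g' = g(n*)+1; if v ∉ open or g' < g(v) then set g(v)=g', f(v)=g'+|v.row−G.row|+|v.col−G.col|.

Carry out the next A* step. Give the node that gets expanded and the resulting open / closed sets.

step 1: expand (0,0) (f=8, h=6) → closed; open now [(1,1) g=2 f=8, (3,0) g=1 f=10]

expanded=(0,0); open=[(1,1) g=2 f=8, (3,0) g=1 f=10]; closed=[(0,0), (1,0), (2,0)]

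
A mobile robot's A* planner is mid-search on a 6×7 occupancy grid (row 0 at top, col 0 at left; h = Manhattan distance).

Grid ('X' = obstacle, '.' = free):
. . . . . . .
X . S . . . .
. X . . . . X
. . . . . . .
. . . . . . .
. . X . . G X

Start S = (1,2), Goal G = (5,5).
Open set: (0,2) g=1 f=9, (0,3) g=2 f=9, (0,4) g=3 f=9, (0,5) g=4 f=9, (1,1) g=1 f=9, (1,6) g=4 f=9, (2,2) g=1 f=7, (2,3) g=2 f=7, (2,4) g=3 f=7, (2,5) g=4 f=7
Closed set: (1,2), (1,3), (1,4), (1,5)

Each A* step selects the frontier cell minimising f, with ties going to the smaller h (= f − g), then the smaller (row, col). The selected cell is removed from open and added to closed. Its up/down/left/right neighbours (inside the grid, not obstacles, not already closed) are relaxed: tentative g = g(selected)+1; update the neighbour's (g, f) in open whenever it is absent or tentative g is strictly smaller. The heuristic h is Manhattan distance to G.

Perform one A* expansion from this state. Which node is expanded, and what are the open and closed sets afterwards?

expanded=(2,5); open=[(0,2) g=1 f=9, (0,3) g=2 f=9, (0,4) g=3 f=9, (0,5) g=4 f=9, (1,1) g=1 f=9, (1,6) g=4 f=9, (2,2) g=1 f=7, (2,3) g=2 f=7, (2,4) g=3 f=7, (3,5) g=5 f=7]; closed=[(1,2), (1,3), (1,4), (1,5), (2,5)]

step 1: expand (2,5) (f=7, h=3) → closed; open now [(0,2) g=1 f=9, (0,3) g=2 f=9, (0,4) g=3 f=9, (0,5) g=4 f=9, (1,1) g=1 f=9, (1,6) g=4 f=9, (2,2) g=1 f=7, (2,3) g=2 f=7, (2,4) g=3 f=7, (3,5) g=5 f=7]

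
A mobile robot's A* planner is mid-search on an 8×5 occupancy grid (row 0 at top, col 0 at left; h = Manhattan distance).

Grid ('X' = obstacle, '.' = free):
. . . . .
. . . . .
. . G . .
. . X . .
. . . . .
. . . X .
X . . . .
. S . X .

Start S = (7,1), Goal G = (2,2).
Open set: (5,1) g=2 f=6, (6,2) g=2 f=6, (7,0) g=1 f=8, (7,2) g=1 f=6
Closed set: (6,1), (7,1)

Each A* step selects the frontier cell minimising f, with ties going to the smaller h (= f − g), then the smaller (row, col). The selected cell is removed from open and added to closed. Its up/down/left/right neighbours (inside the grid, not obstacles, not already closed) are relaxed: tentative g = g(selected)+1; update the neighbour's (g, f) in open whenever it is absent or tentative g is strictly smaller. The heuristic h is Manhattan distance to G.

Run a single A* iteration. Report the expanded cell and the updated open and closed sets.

expanded=(5,1); open=[(4,1) g=3 f=6, (5,0) g=3 f=8, (5,2) g=3 f=6, (6,2) g=2 f=6, (7,0) g=1 f=8, (7,2) g=1 f=6]; closed=[(5,1), (6,1), (7,1)]

step 1: expand (5,1) (f=6, h=4) → closed; open now [(4,1) g=3 f=6, (5,0) g=3 f=8, (5,2) g=3 f=6, (6,2) g=2 f=6, (7,0) g=1 f=8, (7,2) g=1 f=6]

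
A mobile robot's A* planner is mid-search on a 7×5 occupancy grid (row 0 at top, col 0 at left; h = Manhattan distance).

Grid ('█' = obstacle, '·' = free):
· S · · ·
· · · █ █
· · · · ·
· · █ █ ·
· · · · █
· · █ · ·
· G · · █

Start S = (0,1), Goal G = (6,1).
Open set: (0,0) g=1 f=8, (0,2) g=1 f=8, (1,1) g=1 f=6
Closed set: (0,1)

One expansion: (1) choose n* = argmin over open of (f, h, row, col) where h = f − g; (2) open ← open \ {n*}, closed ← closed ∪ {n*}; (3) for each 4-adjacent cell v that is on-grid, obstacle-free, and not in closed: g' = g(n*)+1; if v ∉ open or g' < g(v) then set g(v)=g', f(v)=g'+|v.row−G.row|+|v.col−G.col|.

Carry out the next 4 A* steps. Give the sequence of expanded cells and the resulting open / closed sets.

order=[(1,1) → (2,1) → (3,1) → (4,1)]; open=[(0,0) g=1 f=8, (0,2) g=1 f=8, (1,0) g=2 f=8, (1,2) g=2 f=8, (2,0) g=3 f=8, (2,2) g=3 f=8, (3,0) g=4 f=8, (4,0) g=5 f=8, (4,2) g=5 f=8, (5,1) g=5 f=6]; closed=[(0,1), (1,1), (2,1), (3,1), (4,1)]

step 1: expand (1,1) (f=6, h=5) → closed; open now [(0,0) g=1 f=8, (0,2) g=1 f=8, (1,0) g=2 f=8, (1,2) g=2 f=8, (2,1) g=2 f=6]
step 2: expand (2,1) (f=6, h=4) → closed; open now [(0,0) g=1 f=8, (0,2) g=1 f=8, (1,0) g=2 f=8, (1,2) g=2 f=8, (2,0) g=3 f=8, (2,2) g=3 f=8, (3,1) g=3 f=6]
step 3: expand (3,1) (f=6, h=3) → closed; open now [(0,0) g=1 f=8, (0,2) g=1 f=8, (1,0) g=2 f=8, (1,2) g=2 f=8, (2,0) g=3 f=8, (2,2) g=3 f=8, (3,0) g=4 f=8, (4,1) g=4 f=6]
step 4: expand (4,1) (f=6, h=2) → closed; open now [(0,0) g=1 f=8, (0,2) g=1 f=8, (1,0) g=2 f=8, (1,2) g=2 f=8, (2,0) g=3 f=8, (2,2) g=3 f=8, (3,0) g=4 f=8, (4,0) g=5 f=8, (4,2) g=5 f=8, (5,1) g=5 f=6]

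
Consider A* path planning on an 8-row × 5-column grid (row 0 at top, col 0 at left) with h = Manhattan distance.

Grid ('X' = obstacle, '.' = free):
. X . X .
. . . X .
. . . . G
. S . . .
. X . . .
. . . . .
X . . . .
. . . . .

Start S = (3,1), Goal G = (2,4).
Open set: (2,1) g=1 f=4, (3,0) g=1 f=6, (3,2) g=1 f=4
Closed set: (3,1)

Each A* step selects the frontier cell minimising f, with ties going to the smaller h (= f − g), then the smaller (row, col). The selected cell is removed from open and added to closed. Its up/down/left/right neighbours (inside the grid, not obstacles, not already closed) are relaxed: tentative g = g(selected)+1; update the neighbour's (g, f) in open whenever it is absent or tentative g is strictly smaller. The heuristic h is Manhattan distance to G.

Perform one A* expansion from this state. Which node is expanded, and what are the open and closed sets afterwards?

expanded=(2,1); open=[(1,1) g=2 f=6, (2,0) g=2 f=6, (2,2) g=2 f=4, (3,0) g=1 f=6, (3,2) g=1 f=4]; closed=[(2,1), (3,1)]

step 1: expand (2,1) (f=4, h=3) → closed; open now [(1,1) g=2 f=6, (2,0) g=2 f=6, (2,2) g=2 f=4, (3,0) g=1 f=6, (3,2) g=1 f=4]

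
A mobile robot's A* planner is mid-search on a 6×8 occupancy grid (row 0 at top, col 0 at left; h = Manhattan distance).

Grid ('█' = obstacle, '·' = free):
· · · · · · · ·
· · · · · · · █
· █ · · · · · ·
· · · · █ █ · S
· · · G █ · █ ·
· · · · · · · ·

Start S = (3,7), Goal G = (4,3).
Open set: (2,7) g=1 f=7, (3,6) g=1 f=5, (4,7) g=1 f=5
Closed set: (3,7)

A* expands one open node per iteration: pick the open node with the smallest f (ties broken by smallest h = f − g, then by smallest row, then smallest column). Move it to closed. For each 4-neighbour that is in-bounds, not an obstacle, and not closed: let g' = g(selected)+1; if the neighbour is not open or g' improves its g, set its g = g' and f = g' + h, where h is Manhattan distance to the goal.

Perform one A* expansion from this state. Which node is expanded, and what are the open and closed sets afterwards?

expanded=(3,6); open=[(2,6) g=2 f=7, (2,7) g=1 f=7, (4,7) g=1 f=5]; closed=[(3,6), (3,7)]

step 1: expand (3,6) (f=5, h=4) → closed; open now [(2,6) g=2 f=7, (2,7) g=1 f=7, (4,7) g=1 f=5]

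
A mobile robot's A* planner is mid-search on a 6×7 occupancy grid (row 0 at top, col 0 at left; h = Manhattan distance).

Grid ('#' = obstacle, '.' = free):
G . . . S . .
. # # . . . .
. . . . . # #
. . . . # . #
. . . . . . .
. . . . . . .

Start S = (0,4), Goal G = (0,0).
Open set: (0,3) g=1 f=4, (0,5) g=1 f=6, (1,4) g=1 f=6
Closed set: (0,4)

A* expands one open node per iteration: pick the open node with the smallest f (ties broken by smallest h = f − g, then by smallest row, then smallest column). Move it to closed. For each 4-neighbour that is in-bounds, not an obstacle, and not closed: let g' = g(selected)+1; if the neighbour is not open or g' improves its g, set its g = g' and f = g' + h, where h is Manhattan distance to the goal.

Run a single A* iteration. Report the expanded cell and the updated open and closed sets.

step 1: expand (0,3) (f=4, h=3) → closed; open now [(0,2) g=2 f=4, (0,5) g=1 f=6, (1,3) g=2 f=6, (1,4) g=1 f=6]

expanded=(0,3); open=[(0,2) g=2 f=4, (0,5) g=1 f=6, (1,3) g=2 f=6, (1,4) g=1 f=6]; closed=[(0,3), (0,4)]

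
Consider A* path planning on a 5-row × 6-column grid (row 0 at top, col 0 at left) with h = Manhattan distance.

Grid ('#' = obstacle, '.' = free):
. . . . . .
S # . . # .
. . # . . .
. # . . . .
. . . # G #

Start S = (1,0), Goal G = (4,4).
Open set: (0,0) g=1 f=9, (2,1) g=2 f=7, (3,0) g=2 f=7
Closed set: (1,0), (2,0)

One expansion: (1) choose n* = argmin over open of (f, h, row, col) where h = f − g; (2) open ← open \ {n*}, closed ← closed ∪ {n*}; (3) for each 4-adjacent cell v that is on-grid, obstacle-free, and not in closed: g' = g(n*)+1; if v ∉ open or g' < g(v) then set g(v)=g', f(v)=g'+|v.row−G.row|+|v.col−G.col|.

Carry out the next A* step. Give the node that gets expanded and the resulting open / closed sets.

expanded=(2,1); open=[(0,0) g=1 f=9, (3,0) g=2 f=7]; closed=[(1,0), (2,0), (2,1)]

step 1: expand (2,1) (f=7, h=5) → closed; open now [(0,0) g=1 f=9, (3,0) g=2 f=7]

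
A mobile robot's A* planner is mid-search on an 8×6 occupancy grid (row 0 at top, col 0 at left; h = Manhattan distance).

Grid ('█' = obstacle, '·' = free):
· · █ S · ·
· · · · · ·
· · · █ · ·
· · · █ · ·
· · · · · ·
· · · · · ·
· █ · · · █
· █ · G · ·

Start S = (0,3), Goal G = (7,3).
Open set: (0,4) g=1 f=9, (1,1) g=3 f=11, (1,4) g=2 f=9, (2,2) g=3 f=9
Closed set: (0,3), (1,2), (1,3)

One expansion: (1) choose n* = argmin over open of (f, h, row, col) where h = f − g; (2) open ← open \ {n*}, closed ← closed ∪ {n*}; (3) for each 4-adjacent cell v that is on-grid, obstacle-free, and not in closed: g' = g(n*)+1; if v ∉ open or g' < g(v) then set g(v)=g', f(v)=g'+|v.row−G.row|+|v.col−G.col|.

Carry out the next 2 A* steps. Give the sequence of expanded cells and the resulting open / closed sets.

order=[(2,2) → (3,2)]; open=[(0,4) g=1 f=9, (1,1) g=3 f=11, (1,4) g=2 f=9, (2,1) g=4 f=11, (3,1) g=5 f=11, (4,2) g=5 f=9]; closed=[(0,3), (1,2), (1,3), (2,2), (3,2)]

step 1: expand (2,2) (f=9, h=6) → closed; open now [(0,4) g=1 f=9, (1,1) g=3 f=11, (1,4) g=2 f=9, (2,1) g=4 f=11, (3,2) g=4 f=9]
step 2: expand (3,2) (f=9, h=5) → closed; open now [(0,4) g=1 f=9, (1,1) g=3 f=11, (1,4) g=2 f=9, (2,1) g=4 f=11, (3,1) g=5 f=11, (4,2) g=5 f=9]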